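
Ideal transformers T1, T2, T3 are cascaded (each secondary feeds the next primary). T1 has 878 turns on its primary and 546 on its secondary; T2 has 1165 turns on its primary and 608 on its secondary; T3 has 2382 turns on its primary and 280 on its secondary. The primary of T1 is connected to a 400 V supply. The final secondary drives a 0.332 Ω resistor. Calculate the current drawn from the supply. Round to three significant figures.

I_supply ≈ 1.75 A

Secondary of T1: V = 400.00 × 546/878 = 248.75 V.
Secondary of T2: V = 248.75 × 608/1165 = 129.82 V.
Secondary of T3: V = 129.82 × 280/2382 = 15.260 V.
I_load = 15.260/0.332 = 45.964 A, so P_out = 15.260 × 45.964 = 701.40 W.
All ideal ⇒ P_in = P_out, so I_supply = 701.40/400 = 1.75 A.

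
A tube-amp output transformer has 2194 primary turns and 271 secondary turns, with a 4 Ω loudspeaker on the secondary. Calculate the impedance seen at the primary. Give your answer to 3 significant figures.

Z_p ≈ 262 Ω

Z_p = (N_p/N_s)² × Z_s = (2194/271)² × 4 = 262 Ω.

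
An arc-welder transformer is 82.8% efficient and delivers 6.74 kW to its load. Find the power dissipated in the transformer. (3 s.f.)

P_in = P_out/η = 6740/0.828 = 8140.10 W.
P_loss = P_in − P_out = 8140.10 − 6740 = 1400 W.

P_loss ≈ 1400 W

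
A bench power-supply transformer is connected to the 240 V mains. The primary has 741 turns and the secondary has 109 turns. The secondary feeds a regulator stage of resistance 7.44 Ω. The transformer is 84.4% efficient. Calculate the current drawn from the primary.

V_s = 240 × 109/741 = 35.304 V.
I_s = V_s/R = 35.304/7.44 = 4.7451 A.
P_out = V_s I_s = 35.304 × 4.7451 = 167.52 W.
P_in = P_out/η = 167.52/0.844 = 198.48 W.
I_p = P_in/V_p = 198.48/240 = 0.827 A.

I_p ≈ 0.827 A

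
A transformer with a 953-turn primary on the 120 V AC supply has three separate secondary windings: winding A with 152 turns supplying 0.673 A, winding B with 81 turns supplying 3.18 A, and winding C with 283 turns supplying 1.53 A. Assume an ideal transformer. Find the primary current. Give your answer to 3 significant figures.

V_A = 120 × 152/953 = 19.140 V; V_B = 120 × 81/953 = 10.199 V; V_C = 120 × 283/953 = 35.635 V.
P_out = V_A I_A + V_B I_B + V_C I_C = 19.140×0.673 + 10.199×3.18 + 35.635×1.53 = 12.881 + 32.434 + 54.521 = 99.836 W.
Ideal ⇒ P_in = P_out, so I_p = P_out/V_p = 99.836/120 = 0.832 A.

I_p ≈ 0.832 A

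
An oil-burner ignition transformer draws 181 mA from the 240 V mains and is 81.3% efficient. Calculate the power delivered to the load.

P_out ≈ 35.3 W

P_in = V_p I_p = 240 × 0.181 = 43.440 W.
P_out = η P_in = 0.813 × 43.440 = 35.3 W.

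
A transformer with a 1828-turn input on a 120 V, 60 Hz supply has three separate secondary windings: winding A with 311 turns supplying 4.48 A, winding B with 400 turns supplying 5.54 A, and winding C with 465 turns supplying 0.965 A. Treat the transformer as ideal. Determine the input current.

I_in ≈ 2.22 A

V_A = 120 × 311/1828 = 20.416 V; V_B = 120 × 400/1828 = 26.258 V; V_C = 120 × 465/1828 = 30.525 V.
P_out = V_A I_A + V_B I_B + V_C I_C = 20.416×4.48 + 26.258×5.54 + 30.525×0.965 = 91.463 + 145.47 + 29.457 = 266.39 W.
Ideal ⇒ P_in = P_out, so I_in = P_out/V_in = 266.39/120 = 2.22 A.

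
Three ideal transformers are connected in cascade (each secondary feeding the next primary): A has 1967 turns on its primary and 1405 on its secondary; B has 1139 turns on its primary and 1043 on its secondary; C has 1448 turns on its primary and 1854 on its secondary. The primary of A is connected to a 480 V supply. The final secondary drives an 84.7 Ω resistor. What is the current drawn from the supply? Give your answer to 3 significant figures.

I_supply ≈ 3.97 A

Secondary of A: V = 480.00 × 1405/1967 = 342.86 V.
Secondary of B: V = 342.86 × 1043/1139 = 313.96 V.
Secondary of C: V = 313.96 × 1854/1448 = 401.99 V.
I_load = 401.99/84.7 = 4.7460 A, so P_out = 401.99 × 4.7460 = 1907.9 W.
All ideal ⇒ P_in = P_out, so I_supply = 1907.9/480 = 3.97 A.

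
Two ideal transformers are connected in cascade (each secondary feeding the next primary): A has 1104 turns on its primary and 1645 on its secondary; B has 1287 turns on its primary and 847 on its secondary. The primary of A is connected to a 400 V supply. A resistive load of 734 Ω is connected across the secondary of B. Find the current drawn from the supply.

After A: V = 400.00 × 1645/1104 = 596.01 V.
After B: V = 596.01 × 847/1287 = 392.25 V.
I_load = 392.25/734 = 0.53440 A, so P_out = 392.25 × 0.53440 = 209.62 W.
All ideal ⇒ P_in = P_out, so I_supply = 209.62/400 = 0.524 A.

I_supply ≈ 0.524 A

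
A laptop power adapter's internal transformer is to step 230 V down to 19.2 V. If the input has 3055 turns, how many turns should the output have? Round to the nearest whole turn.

N_out = 255 turns

N_out/N_in = V_out/V_in, so N_out = 3055 × 19.2/230 = 255.0 ≈ 255 turns.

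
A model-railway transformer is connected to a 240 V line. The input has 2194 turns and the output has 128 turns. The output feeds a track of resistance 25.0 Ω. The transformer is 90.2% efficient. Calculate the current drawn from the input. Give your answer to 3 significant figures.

I_in ≈ 0.0362 A

V_out = 240 × 128/2194 = 14.002 V.
I_out = V_out/R = 14.002/25.0 = 0.56007 A.
P_out = V_out I_out = 14.002 × 0.56007 = 7.8420 W.
P_in = P_out/η = 7.8420/0.902 = 8.6941 W.
I_in = P_in/V_in = 8.6941/240 = 0.0362 A.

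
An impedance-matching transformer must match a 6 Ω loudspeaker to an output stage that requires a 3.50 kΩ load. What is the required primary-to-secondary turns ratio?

Z_p/Z_s = (N_p/N_s)², so N_p/N_s = √(3500/6) = √583 = 24.2.

N_p/N_s ≈ 24.2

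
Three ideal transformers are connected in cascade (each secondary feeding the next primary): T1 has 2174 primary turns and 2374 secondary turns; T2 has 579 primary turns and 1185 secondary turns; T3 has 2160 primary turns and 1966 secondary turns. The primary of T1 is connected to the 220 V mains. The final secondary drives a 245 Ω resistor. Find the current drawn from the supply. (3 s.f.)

I_supply ≈ 3.72 A

After T1: V = 220.00 × 2374/2174 = 240.24 V.
After T2: V = 240.24 × 1185/579 = 491.68 V.
After T3: V = 491.68 × 1966/2160 = 447.52 V.
I_load = 447.52/245 = 1.8266 A, so P_out = 447.52 × 1.8266 = 817.45 W.
All ideal ⇒ P_in = P_out, so I_supply = 817.45/220 = 3.72 A.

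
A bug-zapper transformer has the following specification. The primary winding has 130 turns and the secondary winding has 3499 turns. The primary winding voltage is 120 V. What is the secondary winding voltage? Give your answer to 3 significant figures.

V_s/V_p = N_s/N_p, so V_s = 120 × 3499/130 = 3230 V.

V_s ≈ 3230 V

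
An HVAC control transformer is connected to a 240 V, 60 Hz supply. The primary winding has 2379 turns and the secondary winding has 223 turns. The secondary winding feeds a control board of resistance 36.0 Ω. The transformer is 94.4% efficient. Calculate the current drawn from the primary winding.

I_p ≈ 0.0621 A

V_s = 240 × 223/2379 = 22.497 V.
I_s = V_s/R = 22.497/36.0 = 0.62491 A.
P_out = V_s I_s = 22.497 × 0.62491 = 14.059 W.
P_in = P_out/η = 14.059/0.944 = 14.893 W.
I_p = P_in/V_p = 14.893/240 = 0.0621 A.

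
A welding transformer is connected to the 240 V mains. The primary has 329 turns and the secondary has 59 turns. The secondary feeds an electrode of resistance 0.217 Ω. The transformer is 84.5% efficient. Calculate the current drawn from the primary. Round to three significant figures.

V_s = 240 × 59/329 = 43.040 V.
I_s = V_s/R = 43.040/0.217 = 198.34 A.
P_out = V_s I_s = 43.040 × 198.34 = 8536.4 W.
P_in = P_out/η = 8536.4/0.845 = 10102 W.
I_p = P_in/V_p = 10102/240 = 42.1 A.

I_p ≈ 42.1 A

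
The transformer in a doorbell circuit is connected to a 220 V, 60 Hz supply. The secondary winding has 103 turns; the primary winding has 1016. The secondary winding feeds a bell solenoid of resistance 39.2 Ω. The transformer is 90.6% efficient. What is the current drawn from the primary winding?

I_p ≈ 0.0637 A

V_s = 220 × 103/1016 = 22.303 V.
I_s = V_s/R = 22.303/39.2 = 0.56896 A.
P_out = V_s I_s = 22.303 × 0.56896 = 12.690 W.
P_in = P_out/η = 12.690/0.906 = 14.006 W.
I_p = P_in/V_p = 14.006/220 = 0.0637 A.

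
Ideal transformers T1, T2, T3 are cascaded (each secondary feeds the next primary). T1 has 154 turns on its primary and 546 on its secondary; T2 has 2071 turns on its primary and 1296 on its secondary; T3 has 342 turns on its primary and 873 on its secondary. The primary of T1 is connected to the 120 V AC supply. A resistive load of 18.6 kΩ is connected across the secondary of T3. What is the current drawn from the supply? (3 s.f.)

I_supply ≈ 0.207 A

Secondary of T1: V = 120.00 × 546/154 = 425.45 V.
Secondary of T2: V = 425.45 × 1296/2071 = 266.24 V.
Secondary of T3: V = 266.24 × 873/342 = 679.62 V.
I_load = 679.62/18600 = 0.036539 A, so P_out = 679.62 × 0.036539 = 24.832 W.
All ideal ⇒ P_in = P_out, so I_supply = 24.832/120 = 0.207 A.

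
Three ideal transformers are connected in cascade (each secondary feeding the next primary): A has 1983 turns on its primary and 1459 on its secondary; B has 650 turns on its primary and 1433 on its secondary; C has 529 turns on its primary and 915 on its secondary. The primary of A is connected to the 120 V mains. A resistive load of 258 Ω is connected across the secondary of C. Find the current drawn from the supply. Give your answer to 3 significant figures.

After A: V = 120.00 × 1459/1983 = 88.290 V.
After B: V = 88.290 × 1433/650 = 194.65 V.
After C: V = 194.65 × 915/529 = 336.68 V.
I_load = 336.68/258 = 1.3049 A, so P_out = 336.68 × 1.3049 = 439.34 W.
All ideal ⇒ P_in = P_out, so I_supply = 439.34/120 = 3.66 A.

I_supply ≈ 3.66 A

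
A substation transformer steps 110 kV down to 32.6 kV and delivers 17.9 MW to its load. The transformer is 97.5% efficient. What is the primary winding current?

I_p ≈ 167 A

P_in = P_out/η = 1.79×10^7/0.975 = 1.8359×10^7 W.
I_p = P_in/V_p = 1.8359×10^7/110000 = 167 A.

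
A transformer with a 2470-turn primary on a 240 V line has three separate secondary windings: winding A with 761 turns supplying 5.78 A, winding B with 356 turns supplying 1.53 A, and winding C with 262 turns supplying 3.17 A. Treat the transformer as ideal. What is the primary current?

I_p ≈ 2.34 A

V_A = 240 × 761/2470 = 73.943 V; V_B = 240 × 356/2470 = 34.591 V; V_C = 240 × 262/2470 = 25.457 V.
P_out = V_A I_A + V_B I_B + V_C I_C = 73.943×5.78 + 34.591×1.53 + 25.457×3.17 = 427.39 + 52.924 + 80.700 = 561.02 W.
Ideal ⇒ P_in = P_out, so I_p = P_out/V_p = 561.02/240 = 2.34 A.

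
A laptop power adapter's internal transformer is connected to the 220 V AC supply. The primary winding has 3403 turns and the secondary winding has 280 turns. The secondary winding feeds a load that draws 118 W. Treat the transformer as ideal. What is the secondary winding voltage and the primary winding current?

V_s ≈ 18.1 V, I_p ≈ 0.536 A

V_s = V_p × N_s/N_p = 220 × 280/3403 = 18.102 V.
I_s = P/V_s = 118/18.102 = 6.5187 A.
I_p = I_s × N_s/N_p = 6.5187 × 280/3403 = 0.536 A.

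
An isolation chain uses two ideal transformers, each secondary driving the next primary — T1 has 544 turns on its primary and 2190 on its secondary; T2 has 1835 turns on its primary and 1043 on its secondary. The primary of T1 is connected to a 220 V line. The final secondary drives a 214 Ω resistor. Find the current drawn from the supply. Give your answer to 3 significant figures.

Secondary of T1: V = 220.00 × 2190/544 = 885.66 V.
Secondary of T2: V = 885.66 × 1043/1835 = 503.40 V.
I_load = 503.40/214 = 2.3524 A, so P_out = 503.40 × 2.3524 = 1184.2 W.
All ideal ⇒ P_in = P_out, so I_supply = 1184.2/220 = 5.38 A.

I_supply ≈ 5.38 A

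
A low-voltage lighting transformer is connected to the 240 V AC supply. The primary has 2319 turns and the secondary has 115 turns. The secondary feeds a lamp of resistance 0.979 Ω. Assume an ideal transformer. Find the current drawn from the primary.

V_s = V_p × N_s/N_p = 240 × 115/2319 = 11.902 V.
I_s = V_s/R = 11.902/0.979 = 12.157 A.
For an ideal transformer I_p N_p = I_s N_s, so I_p = 12.157 × 115/2319 = 0.603 A.

I_p ≈ 0.603 A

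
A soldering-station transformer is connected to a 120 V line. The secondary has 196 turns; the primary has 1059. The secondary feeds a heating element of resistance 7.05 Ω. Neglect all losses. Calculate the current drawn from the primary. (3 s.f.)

I_p ≈ 0.583 A

V_s = V_p × N_s/N_p = 120 × 196/1059 = 22.210 V.
I_s = V_s/R = 22.210/7.05 = 3.1503 A.
For an ideal transformer I_p N_p = I_s N_s, so I_p = 3.1503 × 196/1059 = 0.583 A.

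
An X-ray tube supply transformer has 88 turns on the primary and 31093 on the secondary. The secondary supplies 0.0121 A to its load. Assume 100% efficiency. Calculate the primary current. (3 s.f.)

For an ideal transformer I_p/I_s = N_s/N_p, so I_p = 0.0121 × 31093/88 = 4.28 A.

I_p ≈ 4.28 A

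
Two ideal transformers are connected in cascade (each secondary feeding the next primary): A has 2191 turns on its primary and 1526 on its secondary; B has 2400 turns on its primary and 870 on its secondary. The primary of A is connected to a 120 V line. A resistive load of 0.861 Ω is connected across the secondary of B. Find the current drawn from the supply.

Secondary of A: V = 120.00 × 1526/2191 = 83.578 V.
Secondary of B: V = 83.578 × 870/2400 = 30.297 V.
I_load = 30.297/0.861 = 35.188 A, so P_out = 30.297 × 35.188 = 1066.1 W.
All ideal ⇒ P_in = P_out, so I_supply = 1066.1/120 = 8.88 A.

I_supply ≈ 8.88 A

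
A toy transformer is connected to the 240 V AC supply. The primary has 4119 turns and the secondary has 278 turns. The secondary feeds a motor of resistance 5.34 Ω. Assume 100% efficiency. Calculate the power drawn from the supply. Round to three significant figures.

P ≈ 49.1 W

V_s = V_p × N_s/N_p = 240 × 278/4119 = 16.198 V.
I_s = V_s/R = 16.198/5.34 = 3.0334 A.
I_p = I_s × N_s/N_p = 3.0334 × 278/4119 = 0.20473 A.
P = V_p I_p = 240 × 0.20473 = 49.1 W.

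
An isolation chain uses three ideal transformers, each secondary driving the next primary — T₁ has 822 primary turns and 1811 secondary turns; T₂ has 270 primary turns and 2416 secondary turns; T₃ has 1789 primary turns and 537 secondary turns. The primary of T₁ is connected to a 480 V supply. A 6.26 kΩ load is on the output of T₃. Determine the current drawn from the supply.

Secondary of T₁: V = 480.00 × 1811/822 = 1057.5 V.
Secondary of T₂: V = 1057.5 × 2416/270 = 9462.8 V.
Secondary of T₃: V = 9462.8 × 537/1789 = 2840.4 V.
I_load = 2840.4/6260 = 0.45374 A, so P_out = 2840.4 × 0.45374 = 1288.8 W.
All ideal ⇒ P_in = P_out, so I_supply = 1288.8/480 = 2.69 A.

I_supply ≈ 2.69 A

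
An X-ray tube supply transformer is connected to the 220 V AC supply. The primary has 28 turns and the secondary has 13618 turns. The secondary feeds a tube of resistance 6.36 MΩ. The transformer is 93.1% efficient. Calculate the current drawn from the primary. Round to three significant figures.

I_p ≈ 8.79 A

V_s = 220 × 13618/28 = 107000 V.
I_s = V_s/R = 107000/(6.36×10^6) = 0.016824 A.
P_out = V_s I_s = 107000 × 0.016824 = 1800.1 W.
P_in = P_out/η = 1800.1/0.931 = 1933.5 W.
I_p = P_in/V_p = 1933.5/220 = 8.79 A.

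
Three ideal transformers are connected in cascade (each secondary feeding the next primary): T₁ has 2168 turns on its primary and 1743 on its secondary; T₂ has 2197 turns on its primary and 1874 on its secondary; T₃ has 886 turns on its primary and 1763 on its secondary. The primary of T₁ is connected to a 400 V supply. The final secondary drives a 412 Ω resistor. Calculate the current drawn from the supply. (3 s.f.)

Secondary of T₁: V = 400.00 × 1743/2168 = 321.59 V.
Secondary of T₂: V = 321.59 × 1874/2197 = 274.31 V.
Secondary of T₃: V = 274.31 × 1763/886 = 545.83 V.
I_load = 545.83/412 = 1.3248 A, so P_out = 545.83 × 1.3248 = 723.13 W.
All ideal ⇒ P_in = P_out, so I_supply = 723.13/400 = 1.81 A.

I_supply ≈ 1.81 A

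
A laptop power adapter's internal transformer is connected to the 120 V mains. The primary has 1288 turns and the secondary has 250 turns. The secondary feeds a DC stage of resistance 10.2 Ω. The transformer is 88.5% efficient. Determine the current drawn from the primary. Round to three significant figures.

V_s = 120 × 250/1288 = 23.292 V.
I_s = V_s/R = 23.292/10.2 = 2.2835 A.
P_out = V_s I_s = 23.292 × 2.2835 = 53.188 W.
P_in = P_out/η = 53.188/0.885 = 60.099 W.
I_p = P_in/V_p = 60.099/120 = 0.501 A.

I_p ≈ 0.501 A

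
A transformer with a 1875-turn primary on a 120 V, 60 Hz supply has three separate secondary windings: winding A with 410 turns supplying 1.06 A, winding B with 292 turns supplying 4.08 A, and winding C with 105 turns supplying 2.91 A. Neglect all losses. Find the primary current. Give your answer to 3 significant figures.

V_A = 120 × 410/1875 = 26.240 V; V_B = 120 × 292/1875 = 18.688 V; V_C = 120 × 105/1875 = 6.7200 V.
P_out = V_A I_A + V_B I_B + V_C I_C = 26.240×1.06 + 18.688×4.08 + 6.7200×2.91 = 27.814 + 76.247 + 19.555 = 123.62 W.
Ideal ⇒ P_in = P_out, so I_p = P_out/V_p = 123.62/120 = 1.03 A.

I_p ≈ 1.03 A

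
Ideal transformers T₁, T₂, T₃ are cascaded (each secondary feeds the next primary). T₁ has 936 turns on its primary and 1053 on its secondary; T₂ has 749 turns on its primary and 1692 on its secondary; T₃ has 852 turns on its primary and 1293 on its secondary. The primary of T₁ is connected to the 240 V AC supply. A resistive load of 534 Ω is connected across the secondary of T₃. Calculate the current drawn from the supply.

Secondary of T₁: V = 240.00 × 1053/936 = 270.00 V.
Secondary of T₂: V = 270.00 × 1692/749 = 609.93 V.
Secondary of T₃: V = 609.93 × 1293/852 = 925.64 V.
I_load = 925.64/534 = 1.7334 A, so P_out = 925.64 × 1.7334 = 1604.5 W.
All ideal ⇒ P_in = P_out, so I_supply = 1604.5/240 = 6.69 A.

I_supply ≈ 6.69 A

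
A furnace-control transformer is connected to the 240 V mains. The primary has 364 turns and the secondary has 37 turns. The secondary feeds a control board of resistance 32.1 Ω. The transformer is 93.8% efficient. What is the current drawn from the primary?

I_p ≈ 0.0824 A

V_s = 240 × 37/364 = 24.396 V.
I_s = V_s/R = 24.396/32.1 = 0.75999 A.
P_out = V_s I_s = 24.396 × 0.75999 = 18.540 W.
P_in = P_out/η = 18.540/0.938 = 19.766 W.
I_p = P_in/V_p = 19.766/240 = 0.0824 A.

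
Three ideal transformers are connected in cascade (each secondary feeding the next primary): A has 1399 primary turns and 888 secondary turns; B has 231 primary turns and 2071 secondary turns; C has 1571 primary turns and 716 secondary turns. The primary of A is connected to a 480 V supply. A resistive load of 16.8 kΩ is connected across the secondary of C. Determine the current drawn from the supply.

Secondary of A: V = 480.00 × 888/1399 = 304.67 V.
Secondary of B: V = 304.67 × 2071/231 = 2731.5 V.
Secondary of C: V = 2731.5 × 716/1571 = 1244.9 V.
I_load = 1244.9/16800 = 0.074102 A, so P_out = 1244.9 × 0.074102 = 92.252 W.
All ideal ⇒ P_in = P_out, so I_supply = 92.252/480 = 0.192 A.

I_supply ≈ 0.192 A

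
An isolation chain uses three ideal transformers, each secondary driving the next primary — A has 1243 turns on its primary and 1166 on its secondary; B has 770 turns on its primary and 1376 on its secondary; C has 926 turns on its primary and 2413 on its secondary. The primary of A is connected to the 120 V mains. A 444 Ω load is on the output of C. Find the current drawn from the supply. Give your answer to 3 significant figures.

I_supply ≈ 5.16 A

Secondary of A: V = 120.00 × 1166/1243 = 112.57 V.
Secondary of B: V = 112.57 × 1376/770 = 201.16 V.
Secondary of C: V = 201.16 × 2413/926 = 524.18 V.
I_load = 524.18/444 = 1.1806 A, so P_out = 524.18 × 1.1806 = 618.85 W.
All ideal ⇒ P_in = P_out, so I_supply = 618.85/120 = 5.16 A.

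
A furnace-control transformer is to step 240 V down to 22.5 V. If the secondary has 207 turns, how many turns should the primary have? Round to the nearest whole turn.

N_p = 2208 turns

N_p/N_s = V_p/V_s, so N_p = 207 × 240/22.5 = 2208.0 ≈ 2208 turns.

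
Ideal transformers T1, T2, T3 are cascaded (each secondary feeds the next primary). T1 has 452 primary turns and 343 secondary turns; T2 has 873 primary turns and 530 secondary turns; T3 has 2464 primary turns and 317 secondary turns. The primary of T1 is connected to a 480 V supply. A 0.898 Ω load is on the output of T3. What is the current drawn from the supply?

Secondary of T1: V = 480.00 × 343/452 = 364.25 V.
Secondary of T2: V = 364.25 × 530/873 = 221.14 V.
Secondary of T3: V = 221.14 × 317/2464 = 28.450 V.
I_load = 28.450/0.898 = 31.681 A, so P_out = 28.450 × 31.681 = 901.32 W.
All ideal ⇒ P_in = P_out, so I_supply = 901.32/480 = 1.88 A.

I_supply ≈ 1.88 A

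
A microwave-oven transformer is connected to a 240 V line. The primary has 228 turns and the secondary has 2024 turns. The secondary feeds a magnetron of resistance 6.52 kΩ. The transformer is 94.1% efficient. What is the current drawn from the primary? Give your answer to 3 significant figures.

I_p ≈ 3.08 A

V_s = 240 × 2024/228 = 2130.5 V.
I_s = V_s/R = 2130.5/6520 = 0.32677 A.
P_out = V_s I_s = 2130.5 × 0.32677 = 696.19 W.
P_in = P_out/η = 696.19/0.941 = 739.84 W.
I_p = P_in/V_p = 739.84/240 = 3.08 A.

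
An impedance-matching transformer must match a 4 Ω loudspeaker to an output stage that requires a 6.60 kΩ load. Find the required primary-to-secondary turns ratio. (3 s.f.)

N_p/N_s ≈ 40.6

Z_p/Z_s = (N_p/N_s)², so N_p/N_s = √(6600/4) = √1650 = 40.6.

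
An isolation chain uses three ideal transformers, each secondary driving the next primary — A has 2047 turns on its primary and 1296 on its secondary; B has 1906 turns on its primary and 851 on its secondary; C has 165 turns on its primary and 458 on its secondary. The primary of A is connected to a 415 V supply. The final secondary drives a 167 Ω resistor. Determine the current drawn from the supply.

I_supply ≈ 1.53 A

After A: V = 415.00 × 1296/2047 = 262.75 V.
After B: V = 262.75 × 851/1906 = 117.31 V.
After C: V = 117.31 × 458/165 = 325.63 V.
I_load = 325.63/167 = 1.9499 A, so P_out = 325.63 × 1.9499 = 634.94 W.
All ideal ⇒ P_in = P_out, so I_supply = 634.94/415 = 1.53 A.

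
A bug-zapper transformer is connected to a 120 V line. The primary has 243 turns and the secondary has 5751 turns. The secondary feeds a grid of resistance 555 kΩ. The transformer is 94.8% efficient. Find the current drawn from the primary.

I_p ≈ 0.128 A

V_s = 120 × 5751/243 = 2840.0 V.
I_s = V_s/R = 2840.0/555000 = 0.0051171 A.
P_out = V_s I_s = 2840.0 × 0.0051171 = 14.533 W.
P_in = P_out/η = 14.533/0.948 = 15.330 W.
I_p = P_in/V_p = 15.330/120 = 0.128 A.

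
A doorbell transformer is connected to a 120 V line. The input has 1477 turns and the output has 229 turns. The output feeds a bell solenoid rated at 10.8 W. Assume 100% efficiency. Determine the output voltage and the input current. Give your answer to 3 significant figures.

V_out = V_in × N_out/N_in = 120 × 229/1477 = 18.605 V.
I_out = P/V_out = 10.8/18.605 = 0.58048 A.
I_in = I_out × N_out/N_in = 0.58048 × 229/1477 = 0.0900 A.

V_out ≈ 18.6 V, I_in ≈ 0.0900 A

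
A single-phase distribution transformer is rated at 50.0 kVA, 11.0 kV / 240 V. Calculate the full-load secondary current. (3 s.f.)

I_s ≈ 208 A

I_s = S/V_s = 50000/240 = 208 A.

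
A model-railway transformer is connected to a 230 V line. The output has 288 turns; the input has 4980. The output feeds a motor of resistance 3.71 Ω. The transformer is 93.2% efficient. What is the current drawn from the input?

V_out = 230 × 288/4980 = 13.301 V.
I_out = V_out/R = 13.301/3.71 = 3.5852 A.
P_out = V_out I_out = 13.301 × 3.5852 = 47.688 W.
P_in = P_out/η = 47.688/0.932 = 51.167 W.
I_in = P_in/V_in = 51.167/230 = 0.222 A.

I_in ≈ 0.222 A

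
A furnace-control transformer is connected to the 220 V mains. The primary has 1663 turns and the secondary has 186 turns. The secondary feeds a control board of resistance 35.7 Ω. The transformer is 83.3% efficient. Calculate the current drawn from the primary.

I_p ≈ 0.0925 A

V_s = 220 × 186/1663 = 24.606 V.
I_s = V_s/R = 24.606/35.7 = 0.68925 A.
P_out = V_s I_s = 24.606 × 0.68925 = 16.960 W.
P_in = P_out/η = 16.960/0.833 = 20.360 W.
I_p = P_in/V_p = 20.360/220 = 0.0925 A.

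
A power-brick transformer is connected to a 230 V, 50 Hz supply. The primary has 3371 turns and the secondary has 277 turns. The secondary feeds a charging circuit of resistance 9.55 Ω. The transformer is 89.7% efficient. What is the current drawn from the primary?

V_s = 230 × 277/3371 = 18.899 V.
I_s = V_s/R = 18.899/9.55 = 1.9790 A.
P_out = V_s I_s = 18.899 × 1.9790 = 37.402 W.
P_in = P_out/η = 37.402/0.897 = 41.697 W.
I_p = P_in/V_p = 41.697/230 = 0.181 A.

I_p ≈ 0.181 A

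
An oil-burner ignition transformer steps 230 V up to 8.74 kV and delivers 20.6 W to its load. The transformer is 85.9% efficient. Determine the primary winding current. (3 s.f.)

P_in = P_out/η = 20.6/0.859 = 23.981 W.
I_p = P_in/V_p = 23.981/230 = 0.104 A.

I_p ≈ 0.104 A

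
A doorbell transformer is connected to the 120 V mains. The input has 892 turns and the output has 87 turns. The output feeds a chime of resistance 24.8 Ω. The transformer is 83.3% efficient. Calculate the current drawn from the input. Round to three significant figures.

V_out = 120 × 87/892 = 11.704 V.
I_out = V_out/R = 11.704/24.8 = 0.47194 A.
P_out = V_out I_out = 11.704 × 0.47194 = 5.5236 W.
P_in = P_out/η = 5.5236/0.833 = 6.6309 W.
I_in = P_in/V_in = 6.6309/120 = 0.0553 A.

I_in ≈ 0.0553 A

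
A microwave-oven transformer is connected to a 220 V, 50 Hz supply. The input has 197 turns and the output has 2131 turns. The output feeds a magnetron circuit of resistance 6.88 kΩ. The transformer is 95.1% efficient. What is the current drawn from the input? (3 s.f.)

V_out = 220 × 2131/197 = 2379.8 V.
I_out = V_out/R = 2379.8/6880 = 0.34590 A.
P_out = V_out I_out = 2379.8 × 0.34590 = 823.17 W.
P_in = P_out/η = 823.17/0.951 = 865.59 W.
I_in = P_in/V_in = 865.59/220 = 3.93 A.

I_in ≈ 3.93 A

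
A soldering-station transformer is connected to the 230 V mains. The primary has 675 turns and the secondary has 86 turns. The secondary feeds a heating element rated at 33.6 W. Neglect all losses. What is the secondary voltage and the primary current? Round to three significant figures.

V_s ≈ 29.3 V, I_p ≈ 0.146 A

V_s = V_p × N_s/N_p = 230 × 86/675 = 29.304 V.
I_s = P/V_s = 33.6/29.304 = 1.1466 A.
I_p = I_s × N_s/N_p = 1.1466 × 86/675 = 0.146 A.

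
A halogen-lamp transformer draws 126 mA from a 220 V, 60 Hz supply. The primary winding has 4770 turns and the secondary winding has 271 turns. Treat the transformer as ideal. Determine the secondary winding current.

I_s/I_p = N_p/N_s, so I_s = 0.126 × 4770/271 = 2.22 A.

I_s ≈ 2.22 A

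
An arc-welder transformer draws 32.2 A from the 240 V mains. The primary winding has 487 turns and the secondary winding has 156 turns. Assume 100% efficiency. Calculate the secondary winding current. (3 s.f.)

I_s ≈ 101 A

I_s/I_p = N_p/N_s, so I_s = 32.2 × 487/156 = 101 A.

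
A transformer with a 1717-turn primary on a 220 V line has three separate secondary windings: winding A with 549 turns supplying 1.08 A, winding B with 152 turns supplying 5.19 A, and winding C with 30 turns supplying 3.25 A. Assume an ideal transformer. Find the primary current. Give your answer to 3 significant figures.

I_p ≈ 0.862 A

V_A = 220 × 549/1717 = 70.344 V; V_B = 220 × 152/1717 = 19.476 V; V_C = 220 × 30/1717 = 3.8439 V.
P_out = V_A I_A + V_B I_B + V_C I_C = 70.344×1.08 + 19.476×5.19 + 3.8439×3.25 = 75.971 + 101.08 + 12.493 = 189.54 W.
Ideal ⇒ P_in = P_out, so I_p = P_out/V_p = 189.54/220 = 0.862 A.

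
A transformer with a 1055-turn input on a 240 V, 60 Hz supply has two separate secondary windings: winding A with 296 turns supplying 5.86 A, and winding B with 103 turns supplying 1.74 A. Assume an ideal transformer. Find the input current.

V_A = 240 × 296/1055 = 67.336 V; V_B = 240 × 103/1055 = 23.431 V.
P_out = V_A I_A + V_B I_B = 67.336×5.86 + 23.431×1.74 = 394.59 + 40.770 = 435.36 W.
Ideal ⇒ P_in = P_out, so I_in = P_out/V_in = 435.36/240 = 1.81 A.

I_in ≈ 1.81 A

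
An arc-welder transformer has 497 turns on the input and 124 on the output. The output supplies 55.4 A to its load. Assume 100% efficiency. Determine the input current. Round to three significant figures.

I_in ≈ 13.8 A

For an ideal transformer I_in/I_out = N_out/N_in, so I_in = 55.4 × 124/497 = 13.8 A.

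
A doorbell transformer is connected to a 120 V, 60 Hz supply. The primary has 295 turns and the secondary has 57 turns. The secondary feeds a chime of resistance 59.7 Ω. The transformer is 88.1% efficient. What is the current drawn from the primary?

V_s = 120 × 57/295 = 23.186 V.
I_s = V_s/R = 23.186/59.7 = 0.38838 A.
P_out = V_s I_s = 23.186 × 0.38838 = 9.0052 W.
P_in = P_out/η = 9.0052/0.881 = 10.222 W.
I_p = P_in/V_p = 10.222/120 = 0.0852 A.

I_p ≈ 0.0852 A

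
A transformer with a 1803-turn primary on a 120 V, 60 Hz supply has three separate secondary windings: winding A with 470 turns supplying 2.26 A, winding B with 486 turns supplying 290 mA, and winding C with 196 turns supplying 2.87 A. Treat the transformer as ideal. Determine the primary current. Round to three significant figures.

I_p ≈ 0.979 A

V_A = 120 × 470/1803 = 31.281 V; V_B = 120 × 486/1803 = 32.346 V; V_C = 120 × 196/1803 = 13.045 V.
P_out = V_A I_A + V_B I_B + V_C I_C = 31.281×2.26 + 32.346×0.290 + 13.045×2.87 = 70.696 + 9.3804 + 37.439 = 117.51 W.
Ideal ⇒ P_in = P_out, so I_p = P_out/V_p = 117.51/120 = 0.979 A.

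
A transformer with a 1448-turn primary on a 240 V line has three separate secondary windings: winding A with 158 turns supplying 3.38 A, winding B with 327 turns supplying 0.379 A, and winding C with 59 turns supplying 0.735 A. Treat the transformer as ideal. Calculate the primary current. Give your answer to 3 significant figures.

I_p ≈ 0.484 A

V_A = 240 × 158/1448 = 26.188 V; V_B = 240 × 327/1448 = 54.199 V; V_C = 240 × 59/1448 = 9.7790 V.
P_out = V_A I_A + V_B I_B + V_C I_C = 26.188×3.38 + 54.199×0.379 + 9.7790×0.735 = 88.515 + 20.541 + 7.1876 = 116.24 W.
Ideal ⇒ P_in = P_out, so I_p = P_out/V_p = 116.24/240 = 0.484 A.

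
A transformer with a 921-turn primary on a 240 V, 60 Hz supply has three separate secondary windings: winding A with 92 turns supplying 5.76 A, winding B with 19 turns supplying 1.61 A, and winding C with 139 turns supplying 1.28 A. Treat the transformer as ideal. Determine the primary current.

V_A = 240 × 92/921 = 23.974 V; V_B = 240 × 19/921 = 4.9511 V; V_C = 240 × 139/921 = 36.221 V.
P_out = V_A I_A + V_B I_B + V_C I_C = 23.974×5.76 + 4.9511×1.61 + 36.221×1.28 = 138.09 + 7.9713 + 46.364 = 192.42 W.
Ideal ⇒ P_in = P_out, so I_p = P_out/V_p = 192.42/240 = 0.802 A.

I_p ≈ 0.802 A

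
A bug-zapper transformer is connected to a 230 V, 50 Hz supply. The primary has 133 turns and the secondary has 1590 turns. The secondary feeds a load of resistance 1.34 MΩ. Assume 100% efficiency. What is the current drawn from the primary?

V_s = V_p × N_s/N_p = 230 × 1590/133 = 2749.6 V.
I_s = V_s/R = 2749.6/(1.34×10^6) = 0.0020520 A.
For an ideal transformer I_p N_p = I_s N_s, so I_p = 0.0020520 × 1590/133 = 0.0245 A.

I_p ≈ 0.0245 A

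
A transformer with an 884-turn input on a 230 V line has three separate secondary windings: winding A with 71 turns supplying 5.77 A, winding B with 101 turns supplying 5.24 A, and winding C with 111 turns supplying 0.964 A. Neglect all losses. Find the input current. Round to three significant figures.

I_in ≈ 1.18 A

V_A = 230 × 71/884 = 18.473 V; V_B = 230 × 101/884 = 26.278 V; V_C = 230 × 111/884 = 28.880 V.
P_out = V_A I_A + V_B I_B + V_C I_C = 18.473×5.77 + 26.278×5.24 + 28.880×0.964 = 106.59 + 137.70 + 27.840 = 272.13 W.
Ideal ⇒ P_in = P_out, so I_in = P_out/V_in = 272.13/230 = 1.18 A.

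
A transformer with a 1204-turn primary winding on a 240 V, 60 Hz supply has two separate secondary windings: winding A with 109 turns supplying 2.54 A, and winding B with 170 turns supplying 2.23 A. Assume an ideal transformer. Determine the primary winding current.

V_A = 240 × 109/1204 = 21.728 V; V_B = 240 × 170/1204 = 33.887 V.
P_out = V_A I_A + V_B I_B = 21.728×2.54 + 33.887×2.23 = 55.188 + 75.568 = 130.76 W.
Ideal ⇒ P_in = P_out, so I_p = P_out/V_p = 130.76/240 = 0.545 A.

I_p ≈ 0.545 A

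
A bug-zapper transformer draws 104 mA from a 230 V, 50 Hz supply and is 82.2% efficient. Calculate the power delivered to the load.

P_out ≈ 19.7 W

P_in = V_in I_in = 230 × 0.104 = 23.920 W.
P_out = η P_in = 0.822 × 23.920 = 19.7 W.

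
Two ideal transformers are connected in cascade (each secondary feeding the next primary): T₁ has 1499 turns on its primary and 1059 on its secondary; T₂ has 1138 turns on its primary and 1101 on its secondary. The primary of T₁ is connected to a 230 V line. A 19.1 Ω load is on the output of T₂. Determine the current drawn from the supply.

I_supply ≈ 5.63 A

Secondary of T₁: V = 230.00 × 1059/1499 = 162.49 V.
Secondary of T₂: V = 162.49 × 1101/1138 = 157.21 V.
I_load = 157.21/19.1 = 8.2306 A, so P_out = 157.21 × 8.2306 = 1293.9 W.
All ideal ⇒ P_in = P_out, so I_supply = 1293.9/230 = 5.63 A.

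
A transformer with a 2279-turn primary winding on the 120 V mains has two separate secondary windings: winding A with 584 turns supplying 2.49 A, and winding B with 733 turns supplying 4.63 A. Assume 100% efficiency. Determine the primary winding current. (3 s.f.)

I_p ≈ 2.13 A

V_A = 120 × 584/2279 = 30.750 V; V_B = 120 × 733/2279 = 38.596 V.
P_out = V_A I_A + V_B I_B = 30.750×2.49 + 38.596×4.63 = 76.568 + 178.70 = 255.27 W.
Ideal ⇒ P_in = P_out, so I_p = P_out/V_p = 255.27/120 = 2.13 A.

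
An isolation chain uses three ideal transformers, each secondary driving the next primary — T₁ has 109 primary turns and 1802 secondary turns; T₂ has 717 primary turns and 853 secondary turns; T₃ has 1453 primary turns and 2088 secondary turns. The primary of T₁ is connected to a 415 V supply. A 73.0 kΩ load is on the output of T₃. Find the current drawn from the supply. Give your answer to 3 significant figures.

I_supply ≈ 4.54 A

Secondary of T₁: V = 415.00 × 1802/109 = 6860.8 V.
Secondary of T₂: V = 6860.8 × 853/717 = 8162.2 V.
Secondary of T₃: V = 8162.2 × 2088/1453 = 11729 V.
I_load = 11729/73000 = 0.16067 A, so P_out = 11729 × 0.16067 = 1884.6 W.
All ideal ⇒ P_in = P_out, so I_supply = 1884.6/415 = 4.54 A.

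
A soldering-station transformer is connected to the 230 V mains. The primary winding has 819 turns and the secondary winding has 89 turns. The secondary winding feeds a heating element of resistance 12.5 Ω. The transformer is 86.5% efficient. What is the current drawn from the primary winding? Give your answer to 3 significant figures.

V_s = 230 × 89/819 = 24.994 V.
I_s = V_s/R = 24.994/12.5 = 1.9995 A.
P_out = V_s I_s = 24.994 × 1.9995 = 49.976 W.
P_in = P_out/η = 49.976/0.865 = 57.775 W.
I_p = P_in/V_p = 57.775/230 = 0.251 A.

I_p ≈ 0.251 A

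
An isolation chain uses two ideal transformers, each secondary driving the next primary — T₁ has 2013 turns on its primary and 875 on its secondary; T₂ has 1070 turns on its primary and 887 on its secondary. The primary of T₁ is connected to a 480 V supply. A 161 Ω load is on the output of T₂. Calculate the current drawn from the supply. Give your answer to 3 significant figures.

After T₁: V = 480.00 × 875/2013 = 208.64 V.
After T₂: V = 208.64 × 887/1070 = 172.96 V.
I_load = 172.96/161 = 1.0743 A, so P_out = 172.96 × 1.0743 = 185.81 W.
All ideal ⇒ P_in = P_out, so I_supply = 185.81/480 = 0.387 A.

I_supply ≈ 0.387 A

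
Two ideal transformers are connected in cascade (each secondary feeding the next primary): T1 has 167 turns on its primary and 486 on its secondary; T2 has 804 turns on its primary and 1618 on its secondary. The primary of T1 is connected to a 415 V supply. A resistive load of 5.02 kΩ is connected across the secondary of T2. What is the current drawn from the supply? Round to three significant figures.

Secondary of T1: V = 415.00 × 486/167 = 1207.7 V.
Secondary of T2: V = 1207.7 × 1618/804 = 2430.5 V.
I_load = 2430.5/5020 = 0.48416 A, so P_out = 2430.5 × 0.48416 = 1176.7 W.
All ideal ⇒ P_in = P_out, so I_supply = 1176.7/415 = 2.84 A.

I_supply ≈ 2.84 A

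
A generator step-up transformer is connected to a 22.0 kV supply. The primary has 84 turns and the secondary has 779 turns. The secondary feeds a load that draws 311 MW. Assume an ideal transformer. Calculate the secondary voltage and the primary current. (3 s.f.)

V_s = V_p × N_s/N_p = 22000 × 779/84 = 204020 V.
I_s = P/V_s = 3.11×10^8/204020 = 1524.3 A.
I_p = I_s × N_s/N_p = 1524.3 × 779/84 = 14100 A.

V_s ≈ 204000 V, I_p ≈ 14100 A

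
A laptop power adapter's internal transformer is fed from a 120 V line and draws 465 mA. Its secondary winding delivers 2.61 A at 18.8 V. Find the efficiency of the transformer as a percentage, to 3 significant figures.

P_in = 120 × 0.465 = 55.8000 W.
P_out = 18.8 × 2.61 = 49.0680 W.
η = P_out/P_in = 49.0680/55.8000 = 0.879.

η ≈ 87.9%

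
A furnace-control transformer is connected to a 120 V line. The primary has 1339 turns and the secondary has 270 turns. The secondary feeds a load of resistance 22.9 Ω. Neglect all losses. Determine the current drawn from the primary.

I_p ≈ 0.213 A

V_s = V_p × N_s/N_p = 120 × 270/1339 = 24.197 V.
I_s = V_s/R = 24.197/22.9 = 1.0566 A.
For an ideal transformer I_p N_p = I_s N_s, so I_p = 1.0566 × 270/1339 = 0.213 A.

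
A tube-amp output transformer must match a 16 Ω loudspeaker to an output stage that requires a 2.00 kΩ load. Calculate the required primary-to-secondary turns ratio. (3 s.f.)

N_p/N_s ≈ 11.2

Z_p/Z_s = (N_p/N_s)², so N_p/N_s = √(2000/16) = √125 = 11.2.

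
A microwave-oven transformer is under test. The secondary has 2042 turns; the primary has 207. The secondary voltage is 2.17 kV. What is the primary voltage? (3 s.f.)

V_p ≈ 220 V

V_p/V_s = N_p/N_s, so V_p = 2170 × 207/2042 = 220 V.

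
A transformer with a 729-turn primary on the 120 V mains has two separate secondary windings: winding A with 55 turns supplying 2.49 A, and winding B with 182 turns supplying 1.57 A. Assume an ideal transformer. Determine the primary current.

I_p ≈ 0.580 A

V_A = 120 × 55/729 = 9.0535 V; V_B = 120 × 182/729 = 29.959 V.
P_out = V_A I_A + V_B I_B = 9.0535×2.49 + 29.959×1.57 = 22.543 + 47.035 = 69.579 W.
Ideal ⇒ P_in = P_out, so I_p = P_out/V_p = 69.579/120 = 0.580 A.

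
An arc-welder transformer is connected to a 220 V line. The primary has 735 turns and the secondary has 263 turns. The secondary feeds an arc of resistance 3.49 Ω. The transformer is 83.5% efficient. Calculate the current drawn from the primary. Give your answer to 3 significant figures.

I_p ≈ 9.67 A

V_s = 220 × 263/735 = 78.721 V.
I_s = V_s/R = 78.721/3.49 = 22.556 A.
P_out = V_s I_s = 78.721 × 22.556 = 1775.6 W.
P_in = P_out/η = 1775.6/0.835 = 2126.5 W.
I_p = P_in/V_p = 2126.5/220 = 9.67 A.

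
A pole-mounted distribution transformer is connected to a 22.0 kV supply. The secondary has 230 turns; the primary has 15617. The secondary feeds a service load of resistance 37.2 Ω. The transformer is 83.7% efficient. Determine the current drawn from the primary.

V_s = 22000 × 230/15617 = 324.01 V.
I_s = V_s/R = 324.01/37.2 = 8.7098 A.
P_out = V_s I_s = 324.01 × 8.7098 = 2822.0 W.
P_in = P_out/η = 2822.0/0.837 = 3371.6 W.
I_p = P_in/V_p = 3371.6/22000 = 0.153 A.

I_p ≈ 0.153 A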